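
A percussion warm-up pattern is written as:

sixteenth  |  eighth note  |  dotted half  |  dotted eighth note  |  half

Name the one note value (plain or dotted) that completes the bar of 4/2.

dotted quarter note

The bar of 4/2 = 32 sixteenth notes.
In sixteenth notes: sixteenth = 1; eighth note = 2; dotted half = 12; dotted eighth note = 3; half = 8.
Altogether 1 + 2 + 12 + 3 + 8 = 26.
Remaining: 32 − 26 = 6 sixteenth notes, which is a dotted quarter note.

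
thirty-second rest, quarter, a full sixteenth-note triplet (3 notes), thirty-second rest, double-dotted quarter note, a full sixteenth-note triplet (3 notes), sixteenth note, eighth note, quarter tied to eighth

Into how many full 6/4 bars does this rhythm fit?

1

One bar of 6/4 = 48 thirty-second notes.
Express everything in thirty-second notes: thirty-second rest = 1; quarter = 8; a full sixteenth-note triplet (3 notes) (three triplet sixteenths span one eighth) = 4; thirty-second rest = 1; double-dotted quarter note = 14; a full sixteenth-note triplet (3 notes) (three triplet sixteenths span one eighth) = 4; sixteenth note = 2; eighth note = 4; quarter tied to eighth (quarter + eighth) = 12.
Total: 1 + 8 + 4 + 1 + 14 + 4 + 2 + 4 + 12 = 50.
50 ÷ 48 = 1 complete bar with 2 left over.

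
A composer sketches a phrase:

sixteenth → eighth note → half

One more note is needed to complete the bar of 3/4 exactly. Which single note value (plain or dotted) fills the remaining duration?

The bar of 3/4 = 12 sixteenth notes.
Each duration in sixteenth notes: sixteenth = 1; eighth note = 2; half = 8.
Adding: 1 + 2 + 8 = 11.
Remaining: 12 − 11 = 1 sixteenth note, which is a sixteenth note.

sixteenth note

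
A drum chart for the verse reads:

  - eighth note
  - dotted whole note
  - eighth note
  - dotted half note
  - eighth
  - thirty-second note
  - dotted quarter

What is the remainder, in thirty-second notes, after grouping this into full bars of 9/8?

25

One bar of 9/8 = 36 thirty-second notes.
Working in thirty-second notes: eighth note = 4; dotted whole note = 48; eighth note = 4; dotted half note = 24; eighth = 4; thirty-second note = 1; dotted quarter = 12.
Total: 4 + 48 + 4 + 24 + 4 + 1 + 12 = 97.
97 ÷ 36 = 2 complete bars with 25 thirty-second notes remaining.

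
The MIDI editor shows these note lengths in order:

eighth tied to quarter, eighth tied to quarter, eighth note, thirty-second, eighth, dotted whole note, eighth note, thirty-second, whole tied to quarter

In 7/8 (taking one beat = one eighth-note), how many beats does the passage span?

31.5

One eighth-note beat = 4 thirty-second notes.
Convert each value to thirty-second notes: eighth tied to quarter (eighth + quarter) = 12; eighth tied to quarter (eighth + quarter) = 12; eighth note = 4; thirty-second = 1; eighth = 4; dotted whole note = 48; eighth note = 4; thirty-second = 1; whole tied to quarter (whole + quarter) = 40.
Adding: 12 + 12 + 4 + 1 + 4 + 48 + 4 + 1 + 40 = 126.
126 ÷ 4 = 31.5 beats.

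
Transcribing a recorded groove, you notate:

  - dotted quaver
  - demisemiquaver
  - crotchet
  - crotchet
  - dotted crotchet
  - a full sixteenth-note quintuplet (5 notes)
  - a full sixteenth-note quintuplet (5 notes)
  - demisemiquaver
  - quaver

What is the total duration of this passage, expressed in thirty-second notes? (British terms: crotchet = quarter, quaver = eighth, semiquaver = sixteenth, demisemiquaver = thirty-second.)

56

Each duration in thirty-second notes: dotted quaver = 6; demisemiquaver = 1; crotchet = 8; crotchet = 8; dotted crotchet = 12; a full sixteenth-note quintuplet (5 notes) (five quintuplet sixteenths span one quarter) = 8; a full sixteenth-note quintuplet (5 notes) (five quintuplet sixteenths span one quarter) = 8; demisemiquaver = 1; quaver = 4.
Total: 6 + 1 + 8 + 8 + 12 + 8 + 8 + 1 + 4 = 56 thirty-second notes.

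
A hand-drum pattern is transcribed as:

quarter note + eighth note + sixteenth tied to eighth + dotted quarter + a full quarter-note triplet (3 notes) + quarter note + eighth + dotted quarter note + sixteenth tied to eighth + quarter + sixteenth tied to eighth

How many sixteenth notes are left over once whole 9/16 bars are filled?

One bar of 9/16 = 9 sixteenth notes.
Convert each value to sixteenth notes: quarter note = 4; eighth note = 2; sixteenth tied to eighth (sixteenth + eighth) = 3; dotted quarter = 6; a full quarter-note triplet (3 notes) (three triplet quarters span one half) = 8; quarter note = 4; eighth = 2; dotted quarter note = 6; sixteenth tied to eighth (sixteenth + eighth) = 3; quarter = 4; sixteenth tied to eighth (sixteenth + eighth) = 3.
Sum: 4 + 2 + 3 + 6 + 8 + 4 + 2 + 6 + 3 + 4 + 3 = 45.
45 ÷ 9 = 5 complete bars with 0 sixteenth notes remaining.

0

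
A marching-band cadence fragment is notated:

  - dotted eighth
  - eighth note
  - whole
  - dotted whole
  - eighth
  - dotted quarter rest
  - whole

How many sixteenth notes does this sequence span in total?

69

Working in sixteenth notes: dotted eighth = 3; eighth note = 2; whole = 16; dotted whole = 24; eighth = 2; dotted quarter rest = 6; whole = 16.
Adding: 3 + 2 + 16 + 24 + 2 + 6 + 16 = 69 sixteenth notes.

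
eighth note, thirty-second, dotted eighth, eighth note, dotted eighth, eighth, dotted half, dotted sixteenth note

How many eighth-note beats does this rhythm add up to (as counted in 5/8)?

13

One eighth-note beat = 4 thirty-second notes.
Express everything in thirty-second notes: eighth note = 4; thirty-second = 1; dotted eighth = 6; eighth note = 4; dotted eighth = 6; eighth = 4; dotted half = 24; dotted sixteenth note = 3.
Sum: 4 + 1 + 6 + 4 + 6 + 4 + 24 + 3 = 52.
52 ÷ 4 = 13 beats.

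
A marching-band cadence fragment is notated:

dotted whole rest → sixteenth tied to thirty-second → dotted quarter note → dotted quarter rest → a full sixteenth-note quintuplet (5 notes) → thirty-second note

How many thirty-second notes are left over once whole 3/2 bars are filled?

36

One bar of 3/2 = 48 thirty-second notes.
In thirty-second notes: dotted whole rest = 48; sixteenth tied to thirty-second (sixteenth + thirty-second) = 3; dotted quarter note = 12; dotted quarter rest = 12; a full sixteenth-note quintuplet (5 notes) (five quintuplet sixteenths span one quarter) = 8; thirty-second note = 1.
Adding: 48 + 3 + 12 + 12 + 8 + 1 = 84.
84 ÷ 48 = 1 complete bar with 36 thirty-second notes remaining.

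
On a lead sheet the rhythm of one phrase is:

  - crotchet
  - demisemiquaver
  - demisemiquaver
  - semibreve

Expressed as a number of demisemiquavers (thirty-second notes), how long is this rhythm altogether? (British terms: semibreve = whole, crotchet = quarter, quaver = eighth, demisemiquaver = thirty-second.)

Working in thirty-second notes: crotchet = 8; demisemiquaver = 1; demisemiquaver = 1; semibreve = 32.
Sum: 8 + 1 + 1 + 32 = 42 thirty-second notes.

42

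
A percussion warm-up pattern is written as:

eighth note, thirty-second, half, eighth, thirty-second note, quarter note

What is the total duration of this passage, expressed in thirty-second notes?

In thirty-second notes: eighth note = 4; thirty-second = 1; half = 16; eighth = 4; thirty-second note = 1; quarter note = 8.
Total: 4 + 1 + 16 + 4 + 1 + 8 = 34 thirty-second notes.

34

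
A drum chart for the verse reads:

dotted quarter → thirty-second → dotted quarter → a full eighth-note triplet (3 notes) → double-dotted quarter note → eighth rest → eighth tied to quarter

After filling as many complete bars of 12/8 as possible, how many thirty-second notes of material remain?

One bar of 12/8 = 48 thirty-second notes.
Express everything in thirty-second notes: dotted quarter = 12; thirty-second = 1; dotted quarter = 12; a full eighth-note triplet (3 notes) (three triplet eighths span one quarter) = 8; double-dotted quarter note = 14; eighth rest = 4; eighth tied to quarter (eighth + quarter) = 12.
Total: 12 + 1 + 12 + 8 + 14 + 4 + 12 = 63.
63 ÷ 48 = 1 complete bar with 15 thirty-second notes remaining.

15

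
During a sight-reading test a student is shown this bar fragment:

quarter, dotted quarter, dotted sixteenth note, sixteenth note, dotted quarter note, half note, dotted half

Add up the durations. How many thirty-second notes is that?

Each duration in thirty-second notes: quarter = 8; dotted quarter = 12; dotted sixteenth note = 3; sixteenth note = 2; dotted quarter note = 12; half note = 16; dotted half = 24.
Adding: 8 + 12 + 3 + 2 + 12 + 16 + 24 = 77 thirty-second notes.

77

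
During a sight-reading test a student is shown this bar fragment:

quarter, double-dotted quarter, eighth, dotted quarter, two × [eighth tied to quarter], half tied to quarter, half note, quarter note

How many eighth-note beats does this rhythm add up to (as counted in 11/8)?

27.5

One eighth-note beat = 2 sixteenth notes.
Convert each value to sixteenth notes: quarter = 4; double-dotted quarter = 7; eighth = 2; dotted quarter = 6; eighth tied to quarter (eighth + quarter) = 6; eighth tied to quarter (eighth + quarter) = 6; half tied to quarter (half + quarter) = 12; half note = 8; quarter note = 4.
Altogether 4 + 7 + 2 + 6 + 6 + 6 + 12 + 8 + 4 = 55.
55 ÷ 2 = 27.5 beats.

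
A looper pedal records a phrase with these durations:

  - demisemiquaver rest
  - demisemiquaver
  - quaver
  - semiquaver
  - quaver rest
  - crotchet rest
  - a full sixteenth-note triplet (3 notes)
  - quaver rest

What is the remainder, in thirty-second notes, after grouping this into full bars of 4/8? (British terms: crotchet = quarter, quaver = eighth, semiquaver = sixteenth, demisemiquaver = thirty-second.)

One bar of 4/8 = 16 thirty-second notes.
Convert each value to thirty-second notes: demisemiquaver rest = 1; demisemiquaver = 1; quaver = 4; semiquaver = 2; quaver rest = 4; crotchet rest = 8; a full sixteenth-note triplet (3 notes) (three triplet sixteenths span one eighth) = 4; quaver rest = 4.
Total: 1 + 1 + 4 + 2 + 4 + 8 + 4 + 4 = 28.
28 ÷ 16 = 1 complete bar with 12 thirty-second notes remaining.

12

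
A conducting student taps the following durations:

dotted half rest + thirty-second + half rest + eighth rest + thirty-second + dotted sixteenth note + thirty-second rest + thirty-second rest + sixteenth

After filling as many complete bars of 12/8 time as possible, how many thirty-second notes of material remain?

5

One bar of 12/8 = 48 thirty-second notes.
Express everything in thirty-second notes: dotted half rest = 24; thirty-second = 1; half rest = 16; eighth rest = 4; thirty-second = 1; dotted sixteenth note = 3; thirty-second rest = 1; thirty-second rest = 1; sixteenth = 2.
Adding: 24 + 1 + 16 + 4 + 1 + 3 + 1 + 1 + 2 = 53.
53 ÷ 48 = 1 complete bar with 5 thirty-second notes remaining.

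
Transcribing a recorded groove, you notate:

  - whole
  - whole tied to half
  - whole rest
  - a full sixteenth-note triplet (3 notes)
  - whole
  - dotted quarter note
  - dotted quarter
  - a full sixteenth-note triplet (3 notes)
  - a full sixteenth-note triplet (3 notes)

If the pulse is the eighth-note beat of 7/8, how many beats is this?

45

One eighth-note beat = 2 sixteenth notes.
Convert each value to sixteenth notes: whole = 16; whole tied to half (whole + half) = 24; whole rest = 16; a full sixteenth-note triplet (3 notes) (three triplet sixteenths span one eighth) = 2; whole = 16; dotted quarter note = 6; dotted quarter = 6; a full sixteenth-note triplet (3 notes) (three triplet sixteenths span one eighth) = 2; a full sixteenth-note triplet (3 notes) (three triplet sixteenths span one eighth) = 2.
Total: 16 + 24 + 16 + 2 + 16 + 6 + 6 + 2 + 2 = 90.
90 ÷ 2 = 45 beats.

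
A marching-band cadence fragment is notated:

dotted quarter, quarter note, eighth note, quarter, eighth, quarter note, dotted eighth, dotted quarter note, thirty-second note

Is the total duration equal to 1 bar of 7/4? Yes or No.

One bar of 7/4 = 56 thirty-second notes.
In thirty-second notes: dotted quarter = 12; quarter note = 8; eighth note = 4; quarter = 8; eighth = 4; quarter note = 8; dotted eighth = 6; dotted quarter note = 12; thirty-second note = 1.
Sum: 12 + 8 + 4 + 8 + 4 + 8 + 6 + 12 + 1 = 63.
63 exceeds 56, so the answer is No.

No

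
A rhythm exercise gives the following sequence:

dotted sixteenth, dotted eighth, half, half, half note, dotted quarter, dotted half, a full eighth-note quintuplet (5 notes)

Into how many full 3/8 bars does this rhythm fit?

One bar of 3/8 = 12 thirty-second notes.
Each duration in thirty-second notes: dotted sixteenth = 3; dotted eighth = 6; half = 16; half = 16; half note = 16; dotted quarter = 12; dotted half = 24; a full eighth-note quintuplet (5 notes) (five quintuplet eighths span one half) = 16.
Total: 3 + 6 + 16 + 16 + 16 + 12 + 24 + 16 = 109.
109 ÷ 12 = 9 complete bars with 1 left over.

9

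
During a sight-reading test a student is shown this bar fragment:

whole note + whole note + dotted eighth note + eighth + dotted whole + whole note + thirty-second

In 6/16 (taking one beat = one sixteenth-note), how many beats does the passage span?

One sixteenth-note beat = 2 thirty-second notes.
In thirty-second notes: whole note = 32; whole note = 32; dotted eighth note = 6; eighth = 4; dotted whole = 48; whole note = 32; thirty-second = 1.
Adding: 32 + 32 + 6 + 4 + 48 + 32 + 1 = 155.
155 ÷ 2 = 77.5 beats.

77.5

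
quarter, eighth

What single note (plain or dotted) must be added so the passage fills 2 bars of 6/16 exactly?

dotted quarter note

2 bars of 6/16 = 6 eighth notes.
In eighth notes: quarter = 2; eighth = 1.
Sum: 2 + 1 = 3.
Remaining: 6 − 3 = 3 eighth notes, which is a dotted quarter note.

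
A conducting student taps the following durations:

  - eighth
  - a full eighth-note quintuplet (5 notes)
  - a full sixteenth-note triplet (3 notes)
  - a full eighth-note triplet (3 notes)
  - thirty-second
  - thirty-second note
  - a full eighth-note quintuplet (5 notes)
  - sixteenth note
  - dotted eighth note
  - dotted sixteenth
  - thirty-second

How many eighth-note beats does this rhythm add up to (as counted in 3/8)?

One eighth-note beat = 4 thirty-second notes.
Each duration in thirty-second notes: eighth = 4; a full eighth-note quintuplet (5 notes) (five quintuplet eighths span one half) = 16; a full sixteenth-note triplet (3 notes) (three triplet sixteenths span one eighth) = 4; a full eighth-note triplet (3 notes) (three triplet eighths span one quarter) = 8; thirty-second = 1; thirty-second note = 1; a full eighth-note quintuplet (5 notes) (five quintuplet eighths span one half) = 16; sixteenth note = 2; dotted eighth note = 6; dotted sixteenth = 3; thirty-second = 1.
Adding: 4 + 16 + 4 + 8 + 1 + 1 + 16 + 2 + 6 + 3 + 1 = 62.
62 ÷ 4 = 15.5 beats.

15.5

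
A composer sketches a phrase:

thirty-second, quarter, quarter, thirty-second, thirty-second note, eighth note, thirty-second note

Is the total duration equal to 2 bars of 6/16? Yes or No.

Yes

One bar of 6/16 = 12 thirty-second notes, so 2 bars = 24.
In thirty-second notes: thirty-second = 1; quarter = 8; quarter = 8; thirty-second = 1; thirty-second note = 1; eighth note = 4; thirty-second note = 1.
Total: 1 + 8 + 8 + 1 + 1 + 4 + 1 = 24.
24 equals 24, so the answer is Yes.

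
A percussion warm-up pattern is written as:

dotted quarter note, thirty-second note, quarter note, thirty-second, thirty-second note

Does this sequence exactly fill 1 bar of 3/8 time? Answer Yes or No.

No

One bar of 3/8 = 12 thirty-second notes.
In thirty-second notes: dotted quarter note = 12; thirty-second note = 1; quarter note = 8; thirty-second = 1; thirty-second note = 1.
Sum: 12 + 1 + 8 + 1 + 1 = 23.
23 exceeds 12, so the answer is No.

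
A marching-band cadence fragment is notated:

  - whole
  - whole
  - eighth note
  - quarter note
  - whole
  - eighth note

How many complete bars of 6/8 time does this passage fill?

4

One bar of 6/8 = 6 eighth notes.
Working in eighth notes: whole = 8; whole = 8; eighth note = 1; quarter note = 2; whole = 8; eighth note = 1.
Sum: 8 + 8 + 1 + 2 + 8 + 1 = 28.
28 ÷ 6 = 4 complete bars with 4 left over.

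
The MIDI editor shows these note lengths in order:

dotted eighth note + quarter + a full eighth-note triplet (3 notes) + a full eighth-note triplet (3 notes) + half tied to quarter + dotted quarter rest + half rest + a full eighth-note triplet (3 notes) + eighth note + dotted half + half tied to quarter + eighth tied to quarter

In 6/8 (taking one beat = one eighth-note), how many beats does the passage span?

38.5

One eighth-note beat = 2 sixteenth notes.
In sixteenth notes: dotted eighth note = 3; quarter = 4; a full eighth-note triplet (3 notes) (three triplet eighths span one quarter) = 4; a full eighth-note triplet (3 notes) (three triplet eighths span one quarter) = 4; half tied to quarter (half + quarter) = 12; dotted quarter rest = 6; half rest = 8; a full eighth-note triplet (3 notes) (three triplet eighths span one quarter) = 4; eighth note = 2; dotted half = 12; half tied to quarter (half + quarter) = 12; eighth tied to quarter (eighth + quarter) = 6.
Total: 3 + 4 + 4 + 4 + 12 + 6 + 8 + 4 + 2 + 12 + 12 + 6 = 77.
77 ÷ 2 = 38.5 beats.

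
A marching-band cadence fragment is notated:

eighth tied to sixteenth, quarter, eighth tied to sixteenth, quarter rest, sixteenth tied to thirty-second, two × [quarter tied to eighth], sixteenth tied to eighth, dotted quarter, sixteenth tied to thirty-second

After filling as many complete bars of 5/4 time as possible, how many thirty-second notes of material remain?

One bar of 5/4 = 40 thirty-second notes.
Convert each value to thirty-second notes: eighth tied to sixteenth (eighth + sixteenth) = 6; quarter = 8; eighth tied to sixteenth (eighth + sixteenth) = 6; quarter rest = 8; sixteenth tied to thirty-second (sixteenth + thirty-second) = 3; quarter tied to eighth (quarter + eighth) = 12; quarter tied to eighth (quarter + eighth) = 12; sixteenth tied to eighth (sixteenth + eighth) = 6; dotted quarter = 12; sixteenth tied to thirty-second (sixteenth + thirty-second) = 3.
Altogether 6 + 8 + 6 + 8 + 3 + 12 + 12 + 6 + 12 + 3 = 76.
76 ÷ 40 = 1 complete bar with 36 thirty-second notes remaining.

36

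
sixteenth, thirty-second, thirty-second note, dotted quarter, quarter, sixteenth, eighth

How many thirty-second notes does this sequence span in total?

30

In thirty-second notes: sixteenth = 2; thirty-second = 1; thirty-second note = 1; dotted quarter = 12; quarter = 8; sixteenth = 2; eighth = 4.
Sum: 2 + 1 + 1 + 12 + 8 + 2 + 4 = 30 thirty-second notes.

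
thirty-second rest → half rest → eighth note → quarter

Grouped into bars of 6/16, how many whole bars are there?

One bar of 6/16 = 12 thirty-second notes.
Convert each value to thirty-second notes: thirty-second rest = 1; half rest = 16; eighth note = 4; quarter = 8.
Altogether 1 + 16 + 4 + 8 = 29.
29 ÷ 12 = 2 complete bars with 5 left over.

2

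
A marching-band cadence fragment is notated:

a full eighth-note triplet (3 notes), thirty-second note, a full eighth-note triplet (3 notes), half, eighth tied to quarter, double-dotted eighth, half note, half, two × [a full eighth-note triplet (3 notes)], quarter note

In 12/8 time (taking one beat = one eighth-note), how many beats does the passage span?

One eighth-note beat = 4 thirty-second notes.
Convert each value to thirty-second notes: a full eighth-note triplet (3 notes) (three triplet eighths span one quarter) = 8; thirty-second note = 1; a full eighth-note triplet (3 notes) (three triplet eighths span one quarter) = 8; half = 16; eighth tied to quarter (eighth + quarter) = 12; double-dotted eighth = 7; half note = 16; half = 16; a full eighth-note triplet (3 notes) (three triplet eighths span one quarter) = 8; a full eighth-note triplet (3 notes) (three triplet eighths span one quarter) = 8; quarter note = 8.
Altogether 8 + 1 + 8 + 16 + 12 + 7 + 16 + 16 + 8 + 8 + 8 = 108.
108 ÷ 4 = 27 beats.

27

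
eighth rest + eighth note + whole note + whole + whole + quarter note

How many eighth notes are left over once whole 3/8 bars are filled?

1

One bar of 3/8 = 3 eighth notes.
Convert each value to eighth notes: eighth rest = 1; eighth note = 1; whole note = 8; whole = 8; whole = 8; quarter note = 2.
Total: 1 + 1 + 8 + 8 + 8 + 2 = 28.
28 ÷ 3 = 9 complete bars with 1 eighth note remaining.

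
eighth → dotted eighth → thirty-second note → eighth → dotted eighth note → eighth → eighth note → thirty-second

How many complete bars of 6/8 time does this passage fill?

1

One bar of 6/8 = 24 thirty-second notes.
Working in thirty-second notes: eighth = 4; dotted eighth = 6; thirty-second note = 1; eighth = 4; dotted eighth note = 6; eighth = 4; eighth note = 4; thirty-second = 1.
Total: 4 + 6 + 1 + 4 + 6 + 4 + 4 + 1 = 30.
30 ÷ 24 = 1 complete bar with 6 left over.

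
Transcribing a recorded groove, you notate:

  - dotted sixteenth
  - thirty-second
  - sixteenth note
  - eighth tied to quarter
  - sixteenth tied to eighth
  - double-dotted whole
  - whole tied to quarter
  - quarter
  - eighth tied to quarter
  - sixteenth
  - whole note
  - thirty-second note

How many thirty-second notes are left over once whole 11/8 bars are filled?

43

One bar of 11/8 = 44 thirty-second notes.
Convert each value to thirty-second notes: dotted sixteenth = 3; thirty-second = 1; sixteenth note = 2; eighth tied to quarter (eighth + quarter) = 12; sixteenth tied to eighth (sixteenth + eighth) = 6; double-dotted whole = 56; whole tied to quarter (whole + quarter) = 40; quarter = 8; eighth tied to quarter (eighth + quarter) = 12; sixteenth = 2; whole note = 32; thirty-second note = 1.
Sum: 3 + 1 + 2 + 12 + 6 + 56 + 40 + 8 + 12 + 2 + 32 + 1 = 175.
175 ÷ 44 = 3 complete bars with 43 thirty-second notes remaining.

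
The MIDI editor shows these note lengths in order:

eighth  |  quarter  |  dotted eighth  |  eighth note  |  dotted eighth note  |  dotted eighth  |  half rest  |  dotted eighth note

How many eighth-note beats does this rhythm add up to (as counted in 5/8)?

One eighth-note beat = 2 sixteenth notes.
Working in sixteenth notes: eighth = 2; quarter = 4; dotted eighth = 3; eighth note = 2; dotted eighth note = 3; dotted eighth = 3; half rest = 8; dotted eighth note = 3.
Total: 2 + 4 + 3 + 2 + 3 + 3 + 8 + 3 = 28.
28 ÷ 2 = 14 beats.

14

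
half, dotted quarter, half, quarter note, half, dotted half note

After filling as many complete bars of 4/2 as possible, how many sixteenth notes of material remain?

One bar of 4/2 = 16 eighth notes.
In eighth notes: half = 4; dotted quarter = 3; half = 4; quarter note = 2; half = 4; dotted half note = 6.
Sum: 4 + 3 + 4 + 2 + 4 + 6 = 23.
23 ÷ 16 = 1 complete bar with 7 eighth notes remaining = 14 sixteenth notes.

14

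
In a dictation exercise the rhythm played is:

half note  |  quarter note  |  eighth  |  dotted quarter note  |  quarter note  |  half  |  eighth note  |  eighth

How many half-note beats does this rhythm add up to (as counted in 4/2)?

4.5

One half-note beat = 4 eighth notes.
In eighth notes: half note = 4; quarter note = 2; eighth = 1; dotted quarter note = 3; quarter note = 2; half = 4; eighth note = 1; eighth = 1.
Adding: 4 + 2 + 1 + 3 + 2 + 4 + 1 + 1 = 18.
18 ÷ 4 = 4.5 beats.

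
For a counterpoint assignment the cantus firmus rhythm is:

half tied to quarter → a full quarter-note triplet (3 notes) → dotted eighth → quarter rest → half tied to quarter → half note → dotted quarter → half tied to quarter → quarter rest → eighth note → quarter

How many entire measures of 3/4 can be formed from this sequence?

One bar of 3/4 = 12 sixteenth notes.
In sixteenth notes: half tied to quarter (half + quarter) = 12; a full quarter-note triplet (3 notes) (three triplet quarters span one half) = 8; dotted eighth = 3; quarter rest = 4; half tied to quarter (half + quarter) = 12; half note = 8; dotted quarter = 6; half tied to quarter (half + quarter) = 12; quarter rest = 4; eighth note = 2; quarter = 4.
Adding: 12 + 8 + 3 + 4 + 12 + 8 + 6 + 12 + 4 + 2 + 4 = 75.
75 ÷ 12 = 6 complete bars with 3 left over.

6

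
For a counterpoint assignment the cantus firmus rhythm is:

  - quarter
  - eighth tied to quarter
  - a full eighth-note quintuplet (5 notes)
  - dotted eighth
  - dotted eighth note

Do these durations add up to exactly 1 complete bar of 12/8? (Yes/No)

Yes

One bar of 12/8 = 24 sixteenth notes.
In sixteenth notes: quarter = 4; eighth tied to quarter (eighth + quarter) = 6; a full eighth-note quintuplet (5 notes) (five quintuplet eighths span one half) = 8; dotted eighth = 3; dotted eighth note = 3.
Adding: 4 + 6 + 8 + 3 + 3 = 24.
24 equals 24, so the answer is Yes.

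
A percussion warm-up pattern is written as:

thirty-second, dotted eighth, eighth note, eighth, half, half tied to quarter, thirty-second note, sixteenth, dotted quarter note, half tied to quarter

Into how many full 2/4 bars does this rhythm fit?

One bar of 2/4 = 16 thirty-second notes.
Convert each value to thirty-second notes: thirty-second = 1; dotted eighth = 6; eighth note = 4; eighth = 4; half = 16; half tied to quarter (half + quarter) = 24; thirty-second note = 1; sixteenth = 2; dotted quarter note = 12; half tied to quarter (half + quarter) = 24.
Total: 1 + 6 + 4 + 4 + 16 + 24 + 1 + 2 + 12 + 24 = 94.
94 ÷ 16 = 5 complete bars with 14 left over.

5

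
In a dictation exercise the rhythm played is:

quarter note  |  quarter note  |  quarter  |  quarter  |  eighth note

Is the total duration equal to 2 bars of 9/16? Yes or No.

Yes

One bar of 9/16 = 9 sixteenth notes, so 2 bars = 18.
Each duration in sixteenth notes: quarter note = 4; quarter note = 4; quarter = 4; quarter = 4; eighth note = 2.
Adding: 4 + 4 + 4 + 4 + 2 = 18.
18 equals 18, so the answer is Yes.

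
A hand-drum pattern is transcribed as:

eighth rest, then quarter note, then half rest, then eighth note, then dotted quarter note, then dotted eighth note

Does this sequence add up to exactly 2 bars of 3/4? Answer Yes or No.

One bar of 3/4 = 12 sixteenth notes, so 2 bars = 24.
Convert each value to sixteenth notes: eighth rest = 2; quarter note = 4; half rest = 8; eighth note = 2; dotted quarter note = 6; dotted eighth note = 3.
Sum: 2 + 4 + 8 + 2 + 6 + 3 = 25.
25 exceeds 24, so the answer is No.

No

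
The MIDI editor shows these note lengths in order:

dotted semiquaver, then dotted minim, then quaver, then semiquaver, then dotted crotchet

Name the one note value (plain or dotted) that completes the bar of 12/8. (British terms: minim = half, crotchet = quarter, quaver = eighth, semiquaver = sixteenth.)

dotted sixteenth note

The bar of 12/8 = 48 thirty-second notes.
In thirty-second notes: dotted semiquaver = 3; dotted minim = 24; quaver = 4; semiquaver = 2; dotted crotchet = 12.
Sum: 3 + 24 + 4 + 2 + 12 = 45.
Remaining: 48 − 45 = 3 thirty-second notes, which is a dotted sixteenth note.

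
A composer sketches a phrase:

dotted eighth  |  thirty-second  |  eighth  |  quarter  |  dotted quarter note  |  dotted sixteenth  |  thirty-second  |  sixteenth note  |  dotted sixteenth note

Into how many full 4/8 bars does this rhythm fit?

One bar of 4/8 = 16 thirty-second notes.
Working in thirty-second notes: dotted eighth = 6; thirty-second = 1; eighth = 4; quarter = 8; dotted quarter note = 12; dotted sixteenth = 3; thirty-second = 1; sixteenth note = 2; dotted sixteenth note = 3.
Altogether 6 + 1 + 4 + 8 + 12 + 3 + 1 + 2 + 3 = 40.
40 ÷ 16 = 2 complete bars with 8 left over.

2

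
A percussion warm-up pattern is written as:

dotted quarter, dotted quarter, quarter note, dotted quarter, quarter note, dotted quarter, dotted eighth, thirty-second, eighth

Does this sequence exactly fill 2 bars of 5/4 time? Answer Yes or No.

One bar of 5/4 = 40 thirty-second notes, so 2 bars = 80.
Express everything in thirty-second notes: dotted quarter = 12; dotted quarter = 12; quarter note = 8; dotted quarter = 12; quarter note = 8; dotted quarter = 12; dotted eighth = 6; thirty-second = 1; eighth = 4.
Altogether 12 + 12 + 8 + 12 + 8 + 12 + 6 + 1 + 4 = 75.
75 falls short of 80, so the answer is No.

No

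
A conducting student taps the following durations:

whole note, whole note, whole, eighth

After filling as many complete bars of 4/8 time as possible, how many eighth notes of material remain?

One bar of 4/8 = 4 eighth notes.
In eighth notes: whole note = 8; whole note = 8; whole = 8; eighth = 1.
Altogether 8 + 8 + 8 + 1 = 25.
25 ÷ 4 = 6 complete bars with 1 eighth note remaining.

1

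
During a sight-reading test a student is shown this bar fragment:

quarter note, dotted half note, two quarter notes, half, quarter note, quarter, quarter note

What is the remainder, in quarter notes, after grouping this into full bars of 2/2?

3

One bar of 2/2 = 4 quarter notes.
Working in quarter notes: quarter note = 1; dotted half note = 3; quarter note = 1; quarter note = 1; half = 2; quarter note = 1; quarter = 1; quarter note = 1.
Sum: 1 + 3 + 1 + 1 + 2 + 1 + 1 + 1 = 11.
11 ÷ 4 = 2 complete bars with 3 quarter notes remaining.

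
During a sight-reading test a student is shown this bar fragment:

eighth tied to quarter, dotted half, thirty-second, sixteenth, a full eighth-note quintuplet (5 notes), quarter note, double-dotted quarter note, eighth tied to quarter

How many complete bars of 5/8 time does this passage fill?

One bar of 5/8 = 20 thirty-second notes.
Each duration in thirty-second notes: eighth tied to quarter (eighth + quarter) = 12; dotted half = 24; thirty-second = 1; sixteenth = 2; a full eighth-note quintuplet (5 notes) (five quintuplet eighths span one half) = 16; quarter note = 8; double-dotted quarter note = 14; eighth tied to quarter (eighth + quarter) = 12.
Sum: 12 + 24 + 1 + 2 + 16 + 8 + 14 + 12 = 89.
89 ÷ 20 = 4 complete bars with 9 left over.

4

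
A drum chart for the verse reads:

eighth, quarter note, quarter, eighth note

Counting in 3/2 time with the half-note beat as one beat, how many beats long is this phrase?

1.5

One half-note beat = 4 eighth notes.
Each duration in eighth notes: eighth = 1; quarter note = 2; quarter = 2; eighth note = 1.
Total: 1 + 2 + 2 + 1 = 6.
6 ÷ 4 = 1.5 beats.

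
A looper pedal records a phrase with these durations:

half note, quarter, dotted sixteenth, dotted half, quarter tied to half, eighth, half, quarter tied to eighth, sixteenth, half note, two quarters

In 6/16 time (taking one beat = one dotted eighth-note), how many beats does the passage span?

One dotted eighth-note beat = 6 thirty-second notes.
Convert each value to thirty-second notes: half note = 16; quarter = 8; dotted sixteenth = 3; dotted half = 24; quarter tied to half (quarter + half) = 24; eighth = 4; half = 16; quarter tied to eighth (quarter + eighth) = 12; sixteenth = 2; half note = 16; quarter = 8; quarter = 8.
Adding: 16 + 8 + 3 + 24 + 24 + 4 + 16 + 12 + 2 + 16 + 8 + 8 = 141.
141 ÷ 6 = 23.5 beats.

23.5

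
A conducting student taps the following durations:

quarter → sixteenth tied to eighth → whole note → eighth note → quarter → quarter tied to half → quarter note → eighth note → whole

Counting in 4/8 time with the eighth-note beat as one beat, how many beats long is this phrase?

31.5

One eighth-note beat = 2 sixteenth notes.
Each duration in sixteenth notes: quarter = 4; sixteenth tied to eighth (sixteenth + eighth) = 3; whole note = 16; eighth note = 2; quarter = 4; quarter tied to half (quarter + half) = 12; quarter note = 4; eighth note = 2; whole = 16.
Sum: 4 + 3 + 16 + 2 + 4 + 12 + 4 + 2 + 16 = 63.
63 ÷ 2 = 31.5 beats.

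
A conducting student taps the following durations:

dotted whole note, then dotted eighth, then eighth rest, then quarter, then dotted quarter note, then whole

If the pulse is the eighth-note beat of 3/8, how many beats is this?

27.5

One eighth-note beat = 2 sixteenth notes.
Convert each value to sixteenth notes: dotted whole note = 24; dotted eighth = 3; eighth rest = 2; quarter = 4; dotted quarter note = 6; whole = 16.
Total: 24 + 3 + 2 + 4 + 6 + 16 = 55.
55 ÷ 2 = 27.5 beats.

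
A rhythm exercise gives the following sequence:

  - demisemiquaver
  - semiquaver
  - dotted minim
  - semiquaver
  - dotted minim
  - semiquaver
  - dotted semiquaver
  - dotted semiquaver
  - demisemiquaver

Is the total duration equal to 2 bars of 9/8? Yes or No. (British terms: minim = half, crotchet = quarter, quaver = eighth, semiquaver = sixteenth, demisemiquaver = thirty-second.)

One bar of 9/8 = 36 thirty-second notes, so 2 bars = 72.
Convert each value to thirty-second notes: demisemiquaver = 1; semiquaver = 2; dotted minim = 24; semiquaver = 2; dotted minim = 24; semiquaver = 2; dotted semiquaver = 3; dotted semiquaver = 3; demisemiquaver = 1.
Total: 1 + 2 + 24 + 2 + 24 + 2 + 3 + 3 + 1 = 62.
62 falls short of 72, so the answer is No.

No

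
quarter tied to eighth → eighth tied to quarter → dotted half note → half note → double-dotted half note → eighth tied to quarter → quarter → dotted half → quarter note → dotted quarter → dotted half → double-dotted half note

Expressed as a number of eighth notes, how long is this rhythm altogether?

52

Working in eighth notes: quarter tied to eighth (quarter + eighth) = 3; eighth tied to quarter (eighth + quarter) = 3; dotted half note = 6; half note = 4; double-dotted half note = 7; eighth tied to quarter (eighth + quarter) = 3; quarter = 2; dotted half = 6; quarter note = 2; dotted quarter = 3; dotted half = 6; double-dotted half note = 7.
Altogether 3 + 3 + 6 + 4 + 7 + 3 + 2 + 6 + 2 + 3 + 6 + 7 = 52 eighth notes.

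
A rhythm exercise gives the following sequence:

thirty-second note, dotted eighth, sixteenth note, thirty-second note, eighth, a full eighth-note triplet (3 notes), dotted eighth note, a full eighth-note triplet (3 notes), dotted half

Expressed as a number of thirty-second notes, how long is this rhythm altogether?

Each duration in thirty-second notes: thirty-second note = 1; dotted eighth = 6; sixteenth note = 2; thirty-second note = 1; eighth = 4; a full eighth-note triplet (3 notes) (three triplet eighths span one quarter) = 8; dotted eighth note = 6; a full eighth-note triplet (3 notes) (three triplet eighths span one quarter) = 8; dotted half = 24.
Adding: 1 + 6 + 2 + 1 + 4 + 8 + 6 + 8 + 24 = 60 thirty-second notes.

60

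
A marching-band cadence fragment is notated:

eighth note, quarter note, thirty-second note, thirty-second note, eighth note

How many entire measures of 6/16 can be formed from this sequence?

One bar of 6/16 = 12 thirty-second notes.
Express everything in thirty-second notes: eighth note = 4; quarter note = 8; thirty-second note = 1; thirty-second note = 1; eighth note = 4.
Total: 4 + 8 + 1 + 1 + 4 = 18.
18 ÷ 12 = 1 complete bar with 6 left over.

1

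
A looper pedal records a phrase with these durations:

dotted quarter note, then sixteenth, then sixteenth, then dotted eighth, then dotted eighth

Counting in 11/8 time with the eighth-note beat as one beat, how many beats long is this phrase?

7

One eighth-note beat = 2 sixteenth notes.
Each duration in sixteenth notes: dotted quarter note = 6; sixteenth = 1; sixteenth = 1; dotted eighth = 3; dotted eighth = 3.
Total: 6 + 1 + 1 + 3 + 3 = 14.
14 ÷ 2 = 7 beats.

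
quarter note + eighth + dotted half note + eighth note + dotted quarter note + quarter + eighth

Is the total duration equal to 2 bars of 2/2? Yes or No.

Yes

One bar of 2/2 = 8 eighth notes, so 2 bars = 16.
Convert each value to eighth notes: quarter note = 2; eighth = 1; dotted half note = 6; eighth note = 1; dotted quarter note = 3; quarter = 2; eighth = 1.
Adding: 2 + 1 + 6 + 1 + 3 + 2 + 1 = 16.
16 equals 16, so the answer is Yes.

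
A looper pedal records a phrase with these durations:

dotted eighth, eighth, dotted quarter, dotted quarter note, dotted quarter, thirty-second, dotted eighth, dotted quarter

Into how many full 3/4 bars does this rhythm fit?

2

One bar of 3/4 = 24 thirty-second notes.
Working in thirty-second notes: dotted eighth = 6; eighth = 4; dotted quarter = 12; dotted quarter note = 12; dotted quarter = 12; thirty-second = 1; dotted eighth = 6; dotted quarter = 12.
Adding: 6 + 4 + 12 + 12 + 12 + 1 + 6 + 12 = 65.
65 ÷ 24 = 2 complete bars with 17 left over.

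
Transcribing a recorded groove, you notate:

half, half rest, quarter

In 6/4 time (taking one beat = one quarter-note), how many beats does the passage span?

5

One quarter-note beat = 2 eighth notes.
Express everything in eighth notes: half = 4; half rest = 4; quarter = 2.
Altogether 4 + 4 + 2 = 10.
10 ÷ 2 = 5 beats.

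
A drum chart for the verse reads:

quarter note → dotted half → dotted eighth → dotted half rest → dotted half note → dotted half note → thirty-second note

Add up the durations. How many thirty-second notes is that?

111

Express everything in thirty-second notes: quarter note = 8; dotted half = 24; dotted eighth = 6; dotted half rest = 24; dotted half note = 24; dotted half note = 24; thirty-second note = 1.
Adding: 8 + 24 + 6 + 24 + 24 + 24 + 1 = 111 thirty-second notes.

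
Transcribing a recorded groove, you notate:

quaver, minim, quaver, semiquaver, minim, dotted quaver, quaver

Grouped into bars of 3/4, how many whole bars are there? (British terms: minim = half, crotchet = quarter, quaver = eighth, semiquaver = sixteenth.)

One bar of 3/4 = 12 sixteenth notes.
In sixteenth notes: quaver = 2; minim = 8; quaver = 2; semiquaver = 1; minim = 8; dotted quaver = 3; quaver = 2.
Altogether 2 + 8 + 2 + 1 + 8 + 3 + 2 = 26.
26 ÷ 12 = 2 complete bars with 2 left over.

2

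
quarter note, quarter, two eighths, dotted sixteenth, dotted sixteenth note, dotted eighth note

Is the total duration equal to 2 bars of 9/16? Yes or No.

Yes

One bar of 9/16 = 18 thirty-second notes, so 2 bars = 36.
Working in thirty-second notes: quarter note = 8; quarter = 8; eighth = 4; eighth = 4; dotted sixteenth = 3; dotted sixteenth note = 3; dotted eighth note = 6.
Adding: 8 + 8 + 4 + 4 + 3 + 3 + 6 = 36.
36 equals 36, so the answer is Yes.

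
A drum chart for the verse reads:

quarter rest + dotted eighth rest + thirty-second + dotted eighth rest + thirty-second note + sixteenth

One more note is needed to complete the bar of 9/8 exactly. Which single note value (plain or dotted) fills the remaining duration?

dotted quarter note

The bar of 9/8 = 36 thirty-second notes.
Convert each value to thirty-second notes: quarter rest = 8; dotted eighth rest = 6; thirty-second = 1; dotted eighth rest = 6; thirty-second note = 1; sixteenth = 2.
Adding: 8 + 6 + 1 + 6 + 1 + 2 = 24.
Remaining: 36 − 24 = 12 thirty-second notes, which is a dotted quarter note.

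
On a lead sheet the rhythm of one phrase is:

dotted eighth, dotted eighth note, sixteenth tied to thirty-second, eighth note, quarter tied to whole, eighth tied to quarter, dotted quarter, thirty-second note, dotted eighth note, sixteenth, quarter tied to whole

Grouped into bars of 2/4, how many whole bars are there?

8

One bar of 2/4 = 16 thirty-second notes.
Working in thirty-second notes: dotted eighth = 6; dotted eighth note = 6; sixteenth tied to thirty-second (sixteenth + thirty-second) = 3; eighth note = 4; quarter tied to whole (quarter + whole) = 40; eighth tied to quarter (eighth + quarter) = 12; dotted quarter = 12; thirty-second note = 1; dotted eighth note = 6; sixteenth = 2; quarter tied to whole (quarter + whole) = 40.
Total: 6 + 6 + 3 + 4 + 40 + 12 + 12 + 1 + 6 + 2 + 40 = 132.
132 ÷ 16 = 8 complete bars with 4 left over.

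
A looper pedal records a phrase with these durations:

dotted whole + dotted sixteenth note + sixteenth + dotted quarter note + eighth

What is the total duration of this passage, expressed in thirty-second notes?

Working in thirty-second notes: dotted whole = 48; dotted sixteenth note = 3; sixteenth = 2; dotted quarter note = 12; eighth = 4.
Adding: 48 + 3 + 2 + 12 + 4 = 69 thirty-second notes.

69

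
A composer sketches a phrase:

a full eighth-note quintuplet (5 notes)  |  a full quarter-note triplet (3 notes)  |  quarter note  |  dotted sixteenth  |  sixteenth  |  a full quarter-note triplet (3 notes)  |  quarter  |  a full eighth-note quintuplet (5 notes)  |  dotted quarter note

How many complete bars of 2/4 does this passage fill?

One bar of 2/4 = 16 thirty-second notes.
Convert each value to thirty-second notes: a full eighth-note quintuplet (5 notes) (five quintuplet eighths span one half) = 16; a full quarter-note triplet (3 notes) (three triplet quarters span one half) = 16; quarter note = 8; dotted sixteenth = 3; sixteenth = 2; a full quarter-note triplet (3 notes) (three triplet quarters span one half) = 16; quarter = 8; a full eighth-note quintuplet (5 notes) (five quintuplet eighths span one half) = 16; dotted quarter note = 12.
Sum: 16 + 16 + 8 + 3 + 2 + 16 + 8 + 16 + 12 = 97.
97 ÷ 16 = 6 complete bars with 1 left over.

6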